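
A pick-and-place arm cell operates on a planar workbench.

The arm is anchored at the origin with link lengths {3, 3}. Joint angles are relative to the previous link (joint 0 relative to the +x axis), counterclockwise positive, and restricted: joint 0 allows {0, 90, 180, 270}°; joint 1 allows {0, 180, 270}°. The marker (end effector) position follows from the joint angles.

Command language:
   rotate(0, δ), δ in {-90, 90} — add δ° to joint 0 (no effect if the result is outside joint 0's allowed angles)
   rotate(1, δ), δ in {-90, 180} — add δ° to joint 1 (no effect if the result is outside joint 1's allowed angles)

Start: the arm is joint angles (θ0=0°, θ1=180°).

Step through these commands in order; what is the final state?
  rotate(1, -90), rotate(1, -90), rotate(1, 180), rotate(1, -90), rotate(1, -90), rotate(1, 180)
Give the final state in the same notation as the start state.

from: joint angles (θ0=0°, θ1=180°)
1. rotate(1, -90) → joint angles (θ0=0°, θ1=180°)
2. rotate(1, -90) → joint angles (θ0=0°, θ1=180°)
3. rotate(1, 180) → joint angles (θ0=0°, θ1=0°)
4. rotate(1, -90) → joint angles (θ0=0°, θ1=270°)
5. rotate(1, -90) → joint angles (θ0=0°, θ1=180°)
6. rotate(1, 180) → joint angles (θ0=0°, θ1=0°)

joint angles (θ0=0°, θ1=0°)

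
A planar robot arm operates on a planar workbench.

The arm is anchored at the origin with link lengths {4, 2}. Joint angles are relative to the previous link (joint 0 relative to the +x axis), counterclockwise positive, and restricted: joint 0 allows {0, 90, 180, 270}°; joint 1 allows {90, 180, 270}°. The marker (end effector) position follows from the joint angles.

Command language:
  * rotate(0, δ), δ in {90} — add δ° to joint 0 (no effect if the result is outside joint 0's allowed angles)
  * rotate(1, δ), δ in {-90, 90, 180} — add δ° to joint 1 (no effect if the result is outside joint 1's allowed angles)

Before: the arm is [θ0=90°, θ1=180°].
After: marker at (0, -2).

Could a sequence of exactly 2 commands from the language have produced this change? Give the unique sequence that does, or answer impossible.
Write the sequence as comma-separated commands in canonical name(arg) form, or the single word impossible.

rotate(0, 90), rotate(0, 90)

begin: [θ0=90°, θ1=180°]
step 1 (rotate(0, 90)): [θ0=180°, θ1=180°]
step 2 (rotate(0, 90)): [θ0=270°, θ1=180°]
no rival 2-sequence matches.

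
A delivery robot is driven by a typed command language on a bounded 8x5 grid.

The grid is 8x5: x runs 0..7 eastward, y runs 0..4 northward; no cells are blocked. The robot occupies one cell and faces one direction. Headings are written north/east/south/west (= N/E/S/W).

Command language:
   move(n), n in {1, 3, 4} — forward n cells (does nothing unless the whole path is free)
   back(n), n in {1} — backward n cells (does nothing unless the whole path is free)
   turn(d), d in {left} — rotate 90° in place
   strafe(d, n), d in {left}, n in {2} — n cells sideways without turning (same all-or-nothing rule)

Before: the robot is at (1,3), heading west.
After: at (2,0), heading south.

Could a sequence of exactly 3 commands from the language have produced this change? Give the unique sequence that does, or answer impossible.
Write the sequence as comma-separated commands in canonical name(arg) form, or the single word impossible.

key: order matters: swapping back(1) and move(3) lands elsewhere
initial: at (1,3), heading west
t=1 back(1) ⇒ at (2,3), heading west
t=2 turn(left) ⇒ at (2,3), heading south
t=3 move(3) ⇒ at (2,0), heading south
no rival 3-sequence matches.

back(1), turn(left), move(3)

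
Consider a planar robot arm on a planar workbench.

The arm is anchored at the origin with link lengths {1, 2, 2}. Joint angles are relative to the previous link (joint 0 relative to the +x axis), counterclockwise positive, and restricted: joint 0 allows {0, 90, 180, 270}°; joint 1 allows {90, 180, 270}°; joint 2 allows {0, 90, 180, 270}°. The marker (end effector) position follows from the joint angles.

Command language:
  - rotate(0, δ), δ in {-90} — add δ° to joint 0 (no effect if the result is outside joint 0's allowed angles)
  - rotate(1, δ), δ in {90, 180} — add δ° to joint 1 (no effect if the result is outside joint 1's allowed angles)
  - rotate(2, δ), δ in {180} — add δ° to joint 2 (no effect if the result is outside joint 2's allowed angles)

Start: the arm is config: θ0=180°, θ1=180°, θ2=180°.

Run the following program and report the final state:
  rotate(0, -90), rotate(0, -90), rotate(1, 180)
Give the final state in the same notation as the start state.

start: config: θ0=180°, θ1=180°, θ2=180°
step 1 (rotate(0, -90)): config: θ0=90°, θ1=180°, θ2=180°
step 2 (rotate(0, -90)): config: θ0=0°, θ1=180°, θ2=180°
step 3 (rotate(1, 180)): config: θ0=0°, θ1=180°, θ2=180°

config: θ0=0°, θ1=180°, θ2=180°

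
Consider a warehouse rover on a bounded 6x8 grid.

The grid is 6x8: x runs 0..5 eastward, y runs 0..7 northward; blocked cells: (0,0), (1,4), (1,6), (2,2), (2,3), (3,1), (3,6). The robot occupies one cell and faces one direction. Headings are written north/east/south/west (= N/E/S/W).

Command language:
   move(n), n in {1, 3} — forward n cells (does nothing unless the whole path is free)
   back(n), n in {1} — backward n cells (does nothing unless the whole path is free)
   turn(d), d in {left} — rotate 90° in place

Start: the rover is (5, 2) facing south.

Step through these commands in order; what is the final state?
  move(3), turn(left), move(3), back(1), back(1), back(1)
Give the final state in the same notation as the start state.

t0: (5, 2) facing south
1. move(3) → (5, 2) facing south
2. turn(left) → (5, 2) facing east
3. move(3) → (5, 2) facing east
4. back(1) → (4, 2) facing east
5. back(1) → (3, 2) facing east
6. back(1) → (3, 2) facing east

(3, 2) facing east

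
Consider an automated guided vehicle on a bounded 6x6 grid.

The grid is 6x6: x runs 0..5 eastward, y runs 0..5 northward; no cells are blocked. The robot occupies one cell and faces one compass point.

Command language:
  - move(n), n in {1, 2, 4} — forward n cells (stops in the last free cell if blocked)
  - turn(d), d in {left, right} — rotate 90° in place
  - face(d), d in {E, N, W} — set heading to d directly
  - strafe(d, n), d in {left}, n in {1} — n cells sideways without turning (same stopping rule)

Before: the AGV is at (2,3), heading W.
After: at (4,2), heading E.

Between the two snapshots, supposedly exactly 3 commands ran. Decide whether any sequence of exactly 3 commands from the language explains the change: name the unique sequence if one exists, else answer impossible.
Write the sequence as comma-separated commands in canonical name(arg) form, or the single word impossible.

strafe(left, 1), face(E), move(2)

key: order matters: swapping strafe(left, 1) and move(2) lands elsewhere
initial: at (2,3), heading W
1. strafe(left, 1) → at (2,2), heading W
2. face(E) → at (2,2), heading E
3. move(2) → at (4,2), heading E
no rival 3-sequence matches.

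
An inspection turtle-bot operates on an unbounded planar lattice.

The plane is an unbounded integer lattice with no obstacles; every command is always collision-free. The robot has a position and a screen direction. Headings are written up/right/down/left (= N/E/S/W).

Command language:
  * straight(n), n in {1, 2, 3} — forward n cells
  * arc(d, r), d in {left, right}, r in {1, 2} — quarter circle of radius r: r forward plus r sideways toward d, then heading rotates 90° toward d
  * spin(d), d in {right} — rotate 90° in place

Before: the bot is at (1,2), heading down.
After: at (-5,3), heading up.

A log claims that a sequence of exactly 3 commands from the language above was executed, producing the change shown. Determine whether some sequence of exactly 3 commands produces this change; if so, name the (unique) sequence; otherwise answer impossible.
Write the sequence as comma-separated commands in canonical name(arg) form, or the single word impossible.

arc(right, 1), straight(3), arc(right, 2)

key: running arc(right, 2) before arc(right, 1) would end elsewhere — order is forced
initial: at (1,2), heading down
t=1 arc(right, 1) ⇒ at (0,1), heading left
t=2 straight(3) ⇒ at (-3,1), heading left
t=3 arc(right, 2) ⇒ at (-5,3), heading up
all 512 alternatives checked — unique.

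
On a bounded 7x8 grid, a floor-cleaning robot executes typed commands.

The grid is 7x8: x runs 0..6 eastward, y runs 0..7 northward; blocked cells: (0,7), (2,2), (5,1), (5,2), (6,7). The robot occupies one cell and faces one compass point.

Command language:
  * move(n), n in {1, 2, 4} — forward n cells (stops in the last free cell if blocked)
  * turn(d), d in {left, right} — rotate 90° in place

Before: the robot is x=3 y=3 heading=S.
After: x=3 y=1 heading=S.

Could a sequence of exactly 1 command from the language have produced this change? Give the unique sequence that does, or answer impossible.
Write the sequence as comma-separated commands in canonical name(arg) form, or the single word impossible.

move(2)

key: heading stays S — the single command does not turn
begin: x=3 y=3 heading=S
step 1 (move(2)): x=3 y=1 heading=S
uniquely the one of 5 1-step routes that fits.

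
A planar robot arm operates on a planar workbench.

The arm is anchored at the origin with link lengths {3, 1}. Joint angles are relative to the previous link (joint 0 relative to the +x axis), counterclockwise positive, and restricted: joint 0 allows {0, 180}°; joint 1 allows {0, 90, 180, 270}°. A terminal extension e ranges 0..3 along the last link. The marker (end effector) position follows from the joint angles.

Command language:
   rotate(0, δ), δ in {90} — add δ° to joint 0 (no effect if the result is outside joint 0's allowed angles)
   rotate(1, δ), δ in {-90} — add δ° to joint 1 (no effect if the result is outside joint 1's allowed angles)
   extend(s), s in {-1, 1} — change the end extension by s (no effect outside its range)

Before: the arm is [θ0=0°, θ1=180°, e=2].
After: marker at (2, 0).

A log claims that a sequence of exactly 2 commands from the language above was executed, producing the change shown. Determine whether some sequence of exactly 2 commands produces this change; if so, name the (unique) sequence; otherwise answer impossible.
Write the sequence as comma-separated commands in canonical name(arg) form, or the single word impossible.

extend(-1), extend(-1)

from: [θ0=0°, θ1=180°, e=2]
t=1 extend(-1) ⇒ [θ0=0°, θ1=180°, e=1]
t=2 extend(-1) ⇒ [θ0=0°, θ1=180°, e=0]
no rival 2-sequence matches.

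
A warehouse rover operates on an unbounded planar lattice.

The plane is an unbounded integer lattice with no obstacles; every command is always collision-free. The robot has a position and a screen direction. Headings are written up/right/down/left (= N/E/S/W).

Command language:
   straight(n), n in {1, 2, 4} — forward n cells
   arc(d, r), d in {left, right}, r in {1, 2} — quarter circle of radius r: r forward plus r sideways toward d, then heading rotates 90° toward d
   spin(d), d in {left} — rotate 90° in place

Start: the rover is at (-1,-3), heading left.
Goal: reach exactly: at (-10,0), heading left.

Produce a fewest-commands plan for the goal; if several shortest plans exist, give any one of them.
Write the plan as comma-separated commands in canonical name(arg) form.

begin: at (-1,-3), heading left
1. arc(right, 2) → at (-3,-1), heading up
2. arc(left, 1) → at (-4,0), heading left
3. straight(2) → at (-6,0), heading left
4. straight(4) → at (-10,0), heading left
minimal: 4 command(s), checked below 4.

arc(right, 2), arc(left, 1), straight(2), straight(4)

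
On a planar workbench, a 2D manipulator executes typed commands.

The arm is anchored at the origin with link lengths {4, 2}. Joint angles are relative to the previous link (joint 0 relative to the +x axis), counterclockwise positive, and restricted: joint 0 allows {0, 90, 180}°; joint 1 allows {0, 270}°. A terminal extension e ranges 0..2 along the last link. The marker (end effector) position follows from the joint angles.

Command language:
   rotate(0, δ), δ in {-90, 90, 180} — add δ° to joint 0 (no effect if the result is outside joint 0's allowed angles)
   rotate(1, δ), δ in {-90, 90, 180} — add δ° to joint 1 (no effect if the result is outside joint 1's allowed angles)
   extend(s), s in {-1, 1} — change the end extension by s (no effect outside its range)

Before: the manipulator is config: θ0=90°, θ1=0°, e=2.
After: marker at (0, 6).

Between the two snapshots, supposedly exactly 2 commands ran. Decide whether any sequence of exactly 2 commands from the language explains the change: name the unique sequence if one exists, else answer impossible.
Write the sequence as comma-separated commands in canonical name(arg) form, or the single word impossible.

start: config: θ0=90°, θ1=0°, e=2
1. extend(-1) → config: θ0=90°, θ1=0°, e=1
2. extend(-1) → config: θ0=90°, θ1=0°, e=0
no rival 2-sequence matches.

extend(-1), extend(-1)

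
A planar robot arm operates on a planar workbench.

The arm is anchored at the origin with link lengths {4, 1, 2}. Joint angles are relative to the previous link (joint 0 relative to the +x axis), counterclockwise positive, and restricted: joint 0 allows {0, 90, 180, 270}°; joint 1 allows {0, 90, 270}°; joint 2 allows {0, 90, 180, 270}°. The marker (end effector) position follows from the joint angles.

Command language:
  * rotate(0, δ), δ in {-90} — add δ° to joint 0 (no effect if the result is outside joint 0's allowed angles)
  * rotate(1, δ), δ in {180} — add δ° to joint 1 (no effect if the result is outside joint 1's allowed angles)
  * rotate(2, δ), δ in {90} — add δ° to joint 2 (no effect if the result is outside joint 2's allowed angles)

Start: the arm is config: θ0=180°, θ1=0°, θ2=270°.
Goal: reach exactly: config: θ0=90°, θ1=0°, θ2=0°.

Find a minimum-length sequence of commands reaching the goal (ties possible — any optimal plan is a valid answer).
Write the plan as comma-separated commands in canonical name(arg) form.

rotate(0, -90), rotate(2, 90)

begin: config: θ0=180°, θ1=0°, θ2=270°
t=1 rotate(0, -90) ⇒ config: θ0=90°, θ1=0°, θ2=270°
t=2 rotate(2, 90) ⇒ config: θ0=90°, θ1=0°, θ2=0°
minimal: 2 command(s), checked below 2.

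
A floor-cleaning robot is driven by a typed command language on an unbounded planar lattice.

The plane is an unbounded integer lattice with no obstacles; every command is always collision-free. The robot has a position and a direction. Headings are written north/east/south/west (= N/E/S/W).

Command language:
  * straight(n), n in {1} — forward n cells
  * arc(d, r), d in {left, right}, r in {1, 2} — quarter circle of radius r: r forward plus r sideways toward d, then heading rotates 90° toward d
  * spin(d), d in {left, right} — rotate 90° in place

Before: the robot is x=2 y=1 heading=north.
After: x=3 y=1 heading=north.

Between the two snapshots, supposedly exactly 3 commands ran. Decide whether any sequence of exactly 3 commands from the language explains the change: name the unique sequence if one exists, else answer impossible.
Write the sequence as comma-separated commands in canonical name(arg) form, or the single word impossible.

spin(right), straight(1), spin(left)

key: order matters: swapping spin(right) and spin(left) lands elsewhere
t0: x=2 y=1 heading=north
[1] after spin(right): x=2 y=1 heading=east
[2] after straight(1): x=3 y=1 heading=east
[3] after spin(left): x=3 y=1 heading=north
no rival 3-sequence matches.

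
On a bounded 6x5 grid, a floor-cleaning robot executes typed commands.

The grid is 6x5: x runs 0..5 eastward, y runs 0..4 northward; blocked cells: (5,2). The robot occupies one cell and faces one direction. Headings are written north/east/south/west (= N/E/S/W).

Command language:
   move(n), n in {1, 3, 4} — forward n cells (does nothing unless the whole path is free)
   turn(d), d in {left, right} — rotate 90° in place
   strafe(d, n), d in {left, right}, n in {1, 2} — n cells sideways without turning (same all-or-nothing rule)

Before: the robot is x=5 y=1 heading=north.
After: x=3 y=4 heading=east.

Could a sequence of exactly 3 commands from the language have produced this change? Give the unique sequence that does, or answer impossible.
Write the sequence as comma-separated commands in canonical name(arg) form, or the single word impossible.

key: position moved to (3,4) AND the heading swung to E — translation plus rotation needed
start: x=5 y=1 heading=north
step 1 (strafe(left, 2)): x=3 y=1 heading=north
step 2 (move(3)): x=3 y=4 heading=north
step 3 (turn(right)): x=3 y=4 heading=east
no other 3-command option fits: unique.

strafe(left, 2), move(3), turn(right)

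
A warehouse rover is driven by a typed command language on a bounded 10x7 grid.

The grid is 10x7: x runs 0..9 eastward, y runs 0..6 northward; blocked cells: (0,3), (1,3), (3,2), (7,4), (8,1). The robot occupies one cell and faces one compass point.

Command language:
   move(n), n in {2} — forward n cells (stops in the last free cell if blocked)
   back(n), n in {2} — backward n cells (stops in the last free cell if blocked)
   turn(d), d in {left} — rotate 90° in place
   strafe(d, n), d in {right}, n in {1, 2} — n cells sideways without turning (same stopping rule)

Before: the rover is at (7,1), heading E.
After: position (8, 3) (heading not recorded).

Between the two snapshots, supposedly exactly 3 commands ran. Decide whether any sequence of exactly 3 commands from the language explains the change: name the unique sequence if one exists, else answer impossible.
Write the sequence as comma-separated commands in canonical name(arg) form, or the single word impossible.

turn(left), move(2), strafe(right, 1)

key: order matters: swapping turn(left) and strafe(right, 1) lands elsewhere
begin: at (7,1), heading E
[1] after turn(left): at (7,1), heading N
[2] after move(2): at (7,3), heading N
[3] after strafe(right, 1): at (8,3), heading N
uniquely the one of 125 3-step routes that fits.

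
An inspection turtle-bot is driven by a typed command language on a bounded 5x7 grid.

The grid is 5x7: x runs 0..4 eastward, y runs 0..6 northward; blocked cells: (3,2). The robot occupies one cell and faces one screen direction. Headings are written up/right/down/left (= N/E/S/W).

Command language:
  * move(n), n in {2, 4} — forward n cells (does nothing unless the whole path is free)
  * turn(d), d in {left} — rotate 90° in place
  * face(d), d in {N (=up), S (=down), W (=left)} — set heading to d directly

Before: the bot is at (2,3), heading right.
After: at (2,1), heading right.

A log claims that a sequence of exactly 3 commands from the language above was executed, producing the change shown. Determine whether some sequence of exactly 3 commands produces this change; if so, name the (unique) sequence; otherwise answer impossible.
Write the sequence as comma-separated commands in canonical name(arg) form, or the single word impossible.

face(S), move(2), turn(left)

key: running turn(left) before face(S) would end elsewhere — order is forced
start: at (2,3), heading right
[1] after face(S): at (2,3), heading down
[2] after move(2): at (2,1), heading down
[3] after turn(left): at (2,1), heading right
uniquely the one of 216 3-step routes that fits.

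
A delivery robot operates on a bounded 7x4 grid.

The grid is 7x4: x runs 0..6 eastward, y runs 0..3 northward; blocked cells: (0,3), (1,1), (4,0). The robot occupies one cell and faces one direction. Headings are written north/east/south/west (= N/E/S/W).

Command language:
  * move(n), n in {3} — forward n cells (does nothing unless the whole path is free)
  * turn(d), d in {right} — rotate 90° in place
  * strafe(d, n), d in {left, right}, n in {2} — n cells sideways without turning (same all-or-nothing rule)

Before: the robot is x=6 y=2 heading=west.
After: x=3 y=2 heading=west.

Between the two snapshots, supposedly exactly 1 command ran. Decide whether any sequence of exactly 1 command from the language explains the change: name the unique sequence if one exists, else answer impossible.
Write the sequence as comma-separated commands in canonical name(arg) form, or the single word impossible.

key: still facing W — the one step turns nothing
t0: x=6 y=2 heading=west
t=1 move(3) ⇒ x=3 y=2 heading=west
uniquely the one of 4 1-step routes that fits.

move(3)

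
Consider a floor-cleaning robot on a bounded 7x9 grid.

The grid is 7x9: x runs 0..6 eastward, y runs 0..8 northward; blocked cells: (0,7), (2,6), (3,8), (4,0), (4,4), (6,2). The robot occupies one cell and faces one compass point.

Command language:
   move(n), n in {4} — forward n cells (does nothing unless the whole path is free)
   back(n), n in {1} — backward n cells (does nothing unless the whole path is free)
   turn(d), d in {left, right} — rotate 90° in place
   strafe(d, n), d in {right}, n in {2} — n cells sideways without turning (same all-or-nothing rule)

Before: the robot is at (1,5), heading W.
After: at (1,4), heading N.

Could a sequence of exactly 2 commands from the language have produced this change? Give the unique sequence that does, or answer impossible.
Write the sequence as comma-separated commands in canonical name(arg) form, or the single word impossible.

turn(right), back(1)

key: cell and facing (now N) both changed — the 2 commands mix motion and turning
begin: at (1,5), heading W
1. turn(right) → at (1,5), heading N
2. back(1) → at (1,4), heading N
no rival 2-sequence matches.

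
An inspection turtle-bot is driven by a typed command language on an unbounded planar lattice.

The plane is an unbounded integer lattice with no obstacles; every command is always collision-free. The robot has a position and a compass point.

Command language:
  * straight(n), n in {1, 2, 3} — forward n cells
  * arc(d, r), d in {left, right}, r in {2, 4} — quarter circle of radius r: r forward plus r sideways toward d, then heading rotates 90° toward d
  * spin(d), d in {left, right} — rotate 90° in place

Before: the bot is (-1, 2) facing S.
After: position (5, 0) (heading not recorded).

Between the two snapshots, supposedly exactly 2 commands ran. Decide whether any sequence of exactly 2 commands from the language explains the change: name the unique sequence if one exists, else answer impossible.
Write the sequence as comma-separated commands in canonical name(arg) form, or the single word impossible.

arc(left, 4), arc(left, 2)

key: order matters: swapping arc(left, 4) and arc(left, 2) lands elsewhere
t0: (-1, 2) facing S
step 1 (arc(left, 4)): (3, -2) facing E
step 2 (arc(left, 2)): (5, 0) facing N
all 81 alternatives checked — unique.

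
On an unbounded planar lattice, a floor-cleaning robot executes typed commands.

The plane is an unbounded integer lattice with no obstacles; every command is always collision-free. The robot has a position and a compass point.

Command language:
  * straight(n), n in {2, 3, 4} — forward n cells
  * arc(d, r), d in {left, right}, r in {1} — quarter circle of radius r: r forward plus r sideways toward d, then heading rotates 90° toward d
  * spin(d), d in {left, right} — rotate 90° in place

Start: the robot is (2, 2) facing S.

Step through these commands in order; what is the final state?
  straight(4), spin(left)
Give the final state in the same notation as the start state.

(2, -2) facing E

t0: (2, 2) facing S
[1] after straight(4): (2, -2) facing S
[2] after spin(left): (2, -2) facing E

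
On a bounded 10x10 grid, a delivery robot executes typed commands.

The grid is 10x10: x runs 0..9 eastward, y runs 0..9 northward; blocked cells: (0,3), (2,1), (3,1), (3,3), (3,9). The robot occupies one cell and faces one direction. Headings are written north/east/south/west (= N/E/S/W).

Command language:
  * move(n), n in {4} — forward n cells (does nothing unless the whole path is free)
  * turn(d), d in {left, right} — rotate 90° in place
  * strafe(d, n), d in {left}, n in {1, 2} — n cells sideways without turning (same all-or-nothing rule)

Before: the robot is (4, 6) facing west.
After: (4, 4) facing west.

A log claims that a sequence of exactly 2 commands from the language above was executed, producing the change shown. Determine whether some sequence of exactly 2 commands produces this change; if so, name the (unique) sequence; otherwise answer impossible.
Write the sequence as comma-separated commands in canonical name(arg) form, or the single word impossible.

strafe(left, 1), strafe(left, 1)

key: heading stays W — no command in the sequence turns
start: (4, 6) facing west
[1] after strafe(left, 1): (4, 5) facing west
[2] after strafe(left, 1): (4, 4) facing west
no other 2-command option fits: unique.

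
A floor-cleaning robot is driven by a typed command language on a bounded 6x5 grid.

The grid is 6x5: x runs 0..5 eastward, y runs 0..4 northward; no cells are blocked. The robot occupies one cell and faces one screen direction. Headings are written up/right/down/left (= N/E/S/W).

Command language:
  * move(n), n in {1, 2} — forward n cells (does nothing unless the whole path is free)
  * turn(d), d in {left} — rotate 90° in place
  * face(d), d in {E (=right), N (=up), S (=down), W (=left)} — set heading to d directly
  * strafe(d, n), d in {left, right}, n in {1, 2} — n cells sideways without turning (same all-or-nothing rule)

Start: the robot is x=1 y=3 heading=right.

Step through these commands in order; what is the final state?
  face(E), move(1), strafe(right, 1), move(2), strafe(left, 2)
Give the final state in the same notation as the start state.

initial: x=1 y=3 heading=right
step 1 (face(E)): x=1 y=3 heading=right
step 2 (move(1)): x=2 y=3 heading=right
step 3 (strafe(right, 1)): x=2 y=2 heading=right
step 4 (move(2)): x=4 y=2 heading=right
step 5 (strafe(left, 2)): x=4 y=4 heading=right

x=4 y=4 heading=right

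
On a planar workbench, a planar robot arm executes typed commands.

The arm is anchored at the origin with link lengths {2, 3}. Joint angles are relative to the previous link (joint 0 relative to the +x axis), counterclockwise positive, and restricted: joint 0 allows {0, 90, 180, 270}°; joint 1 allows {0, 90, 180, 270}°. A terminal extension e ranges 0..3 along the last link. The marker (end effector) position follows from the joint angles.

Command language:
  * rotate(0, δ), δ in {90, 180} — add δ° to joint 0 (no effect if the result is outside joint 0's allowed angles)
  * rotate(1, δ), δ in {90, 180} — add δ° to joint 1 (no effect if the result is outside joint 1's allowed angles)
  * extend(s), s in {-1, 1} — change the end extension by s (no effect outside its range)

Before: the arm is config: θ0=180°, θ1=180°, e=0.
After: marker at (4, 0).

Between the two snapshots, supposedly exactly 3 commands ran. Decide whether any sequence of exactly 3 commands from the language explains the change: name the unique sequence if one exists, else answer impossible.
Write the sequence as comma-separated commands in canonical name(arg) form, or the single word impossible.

extend(1), extend(1), extend(1)

from: config: θ0=180°, θ1=180°, e=0
step 1 (extend(1)): config: θ0=180°, θ1=180°, e=1
step 2 (extend(1)): config: θ0=180°, θ1=180°, e=2
step 3 (extend(1)): config: θ0=180°, θ1=180°, e=3
no rival 3-sequence matches.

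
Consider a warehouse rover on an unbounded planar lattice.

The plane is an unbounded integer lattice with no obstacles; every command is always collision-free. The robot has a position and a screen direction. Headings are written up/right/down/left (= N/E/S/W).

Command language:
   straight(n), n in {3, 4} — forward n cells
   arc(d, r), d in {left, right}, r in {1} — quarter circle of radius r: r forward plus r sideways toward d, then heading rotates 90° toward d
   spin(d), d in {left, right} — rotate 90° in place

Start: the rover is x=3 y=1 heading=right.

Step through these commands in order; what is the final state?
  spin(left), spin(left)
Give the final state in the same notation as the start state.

x=3 y=1 heading=left

start: x=3 y=1 heading=right
step 1 (spin(left)): x=3 y=1 heading=up
step 2 (spin(left)): x=3 y=1 heading=left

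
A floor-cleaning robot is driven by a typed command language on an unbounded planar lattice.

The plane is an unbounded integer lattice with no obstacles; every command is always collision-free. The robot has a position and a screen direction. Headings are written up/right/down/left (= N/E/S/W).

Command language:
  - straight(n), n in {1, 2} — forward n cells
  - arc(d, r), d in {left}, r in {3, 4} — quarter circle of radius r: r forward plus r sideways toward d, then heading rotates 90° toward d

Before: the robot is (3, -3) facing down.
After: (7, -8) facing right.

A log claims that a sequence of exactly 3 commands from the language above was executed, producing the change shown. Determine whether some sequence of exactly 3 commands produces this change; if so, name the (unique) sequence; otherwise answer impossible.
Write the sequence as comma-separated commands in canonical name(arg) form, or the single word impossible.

straight(2), arc(left, 3), straight(1)

key: cell and facing (now E) both changed — the 3 commands mix motion and turning
initial: (3, -3) facing down
1. straight(2) → (3, -5) facing down
2. arc(left, 3) → (6, -8) facing right
3. straight(1) → (7, -8) facing right
no other 3-command option fits: unique.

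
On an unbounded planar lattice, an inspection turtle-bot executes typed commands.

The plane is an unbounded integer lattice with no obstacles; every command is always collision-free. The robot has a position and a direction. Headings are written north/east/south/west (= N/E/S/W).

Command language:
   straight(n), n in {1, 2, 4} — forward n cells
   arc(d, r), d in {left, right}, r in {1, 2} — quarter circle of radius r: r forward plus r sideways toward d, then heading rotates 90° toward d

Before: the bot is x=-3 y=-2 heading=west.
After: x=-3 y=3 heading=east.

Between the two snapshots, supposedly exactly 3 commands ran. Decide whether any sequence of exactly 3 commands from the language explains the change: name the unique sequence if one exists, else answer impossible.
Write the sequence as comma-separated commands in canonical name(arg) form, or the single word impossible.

arc(right, 2), straight(1), arc(right, 2)

key: position moved to (-3,3) AND the heading swung to E — translation plus rotation needed
t0: x=-3 y=-2 heading=west
t=1 arc(right, 2) ⇒ x=-5 y=0 heading=north
t=2 straight(1) ⇒ x=-5 y=1 heading=north
t=3 arc(right, 2) ⇒ x=-3 y=3 heading=east
uniquely the one of 343 3-step routes that fits.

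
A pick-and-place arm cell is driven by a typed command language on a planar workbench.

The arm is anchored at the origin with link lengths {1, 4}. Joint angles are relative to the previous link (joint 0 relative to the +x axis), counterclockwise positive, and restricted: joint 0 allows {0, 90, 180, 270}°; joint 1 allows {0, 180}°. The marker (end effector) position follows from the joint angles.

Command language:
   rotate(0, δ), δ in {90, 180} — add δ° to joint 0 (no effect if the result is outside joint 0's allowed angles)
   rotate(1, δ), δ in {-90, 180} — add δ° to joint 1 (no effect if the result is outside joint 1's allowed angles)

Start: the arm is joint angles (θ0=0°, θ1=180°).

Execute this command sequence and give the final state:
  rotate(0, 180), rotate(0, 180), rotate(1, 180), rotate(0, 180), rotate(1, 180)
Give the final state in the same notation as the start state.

joint angles (θ0=180°, θ1=180°)

from: joint angles (θ0=0°, θ1=180°)
step 1 (rotate(0, 180)): joint angles (θ0=180°, θ1=180°)
step 2 (rotate(0, 180)): joint angles (θ0=0°, θ1=180°)
step 3 (rotate(1, 180)): joint angles (θ0=0°, θ1=0°)
step 4 (rotate(0, 180)): joint angles (θ0=180°, θ1=0°)
step 5 (rotate(1, 180)): joint angles (θ0=180°, θ1=180°)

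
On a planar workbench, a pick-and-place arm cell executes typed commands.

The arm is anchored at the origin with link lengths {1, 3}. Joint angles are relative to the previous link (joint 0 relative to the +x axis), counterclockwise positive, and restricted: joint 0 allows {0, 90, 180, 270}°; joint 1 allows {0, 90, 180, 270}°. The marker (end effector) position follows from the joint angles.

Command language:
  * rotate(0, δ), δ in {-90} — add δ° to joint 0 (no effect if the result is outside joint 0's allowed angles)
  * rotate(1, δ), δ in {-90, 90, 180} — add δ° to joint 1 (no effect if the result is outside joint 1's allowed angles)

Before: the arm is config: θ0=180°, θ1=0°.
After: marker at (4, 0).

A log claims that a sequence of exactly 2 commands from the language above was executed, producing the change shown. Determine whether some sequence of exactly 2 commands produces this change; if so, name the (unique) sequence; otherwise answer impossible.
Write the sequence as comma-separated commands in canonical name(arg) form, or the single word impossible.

begin: config: θ0=180°, θ1=0°
1. rotate(0, -90) → config: θ0=90°, θ1=0°
2. rotate(0, -90) → config: θ0=0°, θ1=0°
no other 2-command option fits: unique.

rotate(0, -90), rotate(0, -90)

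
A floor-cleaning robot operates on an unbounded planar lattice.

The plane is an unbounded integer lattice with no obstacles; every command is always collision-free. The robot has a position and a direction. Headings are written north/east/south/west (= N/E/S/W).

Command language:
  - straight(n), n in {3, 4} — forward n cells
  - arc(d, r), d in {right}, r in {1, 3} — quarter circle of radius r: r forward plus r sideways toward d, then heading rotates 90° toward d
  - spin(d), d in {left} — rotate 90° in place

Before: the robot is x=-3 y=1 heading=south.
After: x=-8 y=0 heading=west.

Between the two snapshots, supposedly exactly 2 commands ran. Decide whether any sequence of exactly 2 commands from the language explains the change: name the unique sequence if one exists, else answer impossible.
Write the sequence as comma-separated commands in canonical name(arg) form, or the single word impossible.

key: order matters: swapping arc(right, 1) and straight(4) lands elsewhere
t0: x=-3 y=1 heading=south
t=1 arc(right, 1) ⇒ x=-4 y=0 heading=west
t=2 straight(4) ⇒ x=-8 y=0 heading=west
no other 2-command option fits: unique.

arc(right, 1), straight(4)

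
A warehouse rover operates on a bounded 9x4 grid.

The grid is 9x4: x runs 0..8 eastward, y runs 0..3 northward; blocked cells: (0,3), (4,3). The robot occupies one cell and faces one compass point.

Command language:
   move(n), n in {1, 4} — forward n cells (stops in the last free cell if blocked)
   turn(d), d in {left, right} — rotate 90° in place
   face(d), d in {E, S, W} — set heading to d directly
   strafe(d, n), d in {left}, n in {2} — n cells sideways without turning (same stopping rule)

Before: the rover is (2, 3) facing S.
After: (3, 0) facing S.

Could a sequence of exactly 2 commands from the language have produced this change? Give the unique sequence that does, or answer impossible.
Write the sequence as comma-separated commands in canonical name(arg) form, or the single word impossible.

key: strafe(left, 2) is stopped early by the blocked cell at (4,3)
start: (2, 3) facing S
t=1 strafe(left, 2) ⇒ (3, 3) facing S
t=2 move(4) ⇒ (3, 0) facing S
no rival 2-sequence matches.

strafe(left, 2), move(4)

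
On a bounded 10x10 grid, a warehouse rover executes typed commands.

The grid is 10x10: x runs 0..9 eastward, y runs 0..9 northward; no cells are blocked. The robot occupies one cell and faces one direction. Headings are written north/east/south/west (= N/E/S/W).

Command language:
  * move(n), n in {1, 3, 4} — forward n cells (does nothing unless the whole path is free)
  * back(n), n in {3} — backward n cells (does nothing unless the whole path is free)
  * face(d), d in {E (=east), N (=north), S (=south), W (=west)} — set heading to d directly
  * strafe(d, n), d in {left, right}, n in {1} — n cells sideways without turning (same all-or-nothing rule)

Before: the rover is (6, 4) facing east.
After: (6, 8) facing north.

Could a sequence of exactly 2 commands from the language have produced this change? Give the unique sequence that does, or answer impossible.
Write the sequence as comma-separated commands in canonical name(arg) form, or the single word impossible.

key: running move(4) before face(N) would end elsewhere — order is forced
from: (6, 4) facing east
t=1 face(N) ⇒ (6, 4) facing north
t=2 move(4) ⇒ (6, 8) facing north
all 100 alternatives checked — unique.

face(N), move(4)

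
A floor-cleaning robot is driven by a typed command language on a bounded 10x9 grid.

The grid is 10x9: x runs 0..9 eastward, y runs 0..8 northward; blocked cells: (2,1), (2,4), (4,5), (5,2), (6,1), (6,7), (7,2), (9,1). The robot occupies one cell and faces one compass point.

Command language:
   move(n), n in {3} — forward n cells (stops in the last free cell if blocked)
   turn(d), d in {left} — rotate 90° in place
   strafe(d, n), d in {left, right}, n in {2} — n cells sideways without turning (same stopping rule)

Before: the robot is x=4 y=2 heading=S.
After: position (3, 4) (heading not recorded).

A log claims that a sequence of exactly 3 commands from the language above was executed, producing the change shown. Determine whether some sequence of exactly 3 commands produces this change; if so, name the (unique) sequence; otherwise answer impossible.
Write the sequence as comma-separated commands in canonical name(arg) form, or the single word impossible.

every 3-command combo misses the target.

impossible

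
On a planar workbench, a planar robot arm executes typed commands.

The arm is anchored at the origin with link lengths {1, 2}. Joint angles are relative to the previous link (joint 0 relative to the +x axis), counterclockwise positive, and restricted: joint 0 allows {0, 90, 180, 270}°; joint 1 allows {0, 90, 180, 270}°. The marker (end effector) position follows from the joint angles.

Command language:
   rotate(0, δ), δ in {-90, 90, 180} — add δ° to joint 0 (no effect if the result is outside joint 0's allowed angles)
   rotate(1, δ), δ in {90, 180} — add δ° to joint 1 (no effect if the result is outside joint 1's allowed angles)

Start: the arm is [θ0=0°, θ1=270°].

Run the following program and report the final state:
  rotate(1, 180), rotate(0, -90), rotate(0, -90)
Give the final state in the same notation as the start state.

initial: [θ0=0°, θ1=270°]
1. rotate(1, 180) → [θ0=0°, θ1=90°]
2. rotate(0, -90) → [θ0=270°, θ1=90°]
3. rotate(0, -90) → [θ0=180°, θ1=90°]

[θ0=180°, θ1=90°]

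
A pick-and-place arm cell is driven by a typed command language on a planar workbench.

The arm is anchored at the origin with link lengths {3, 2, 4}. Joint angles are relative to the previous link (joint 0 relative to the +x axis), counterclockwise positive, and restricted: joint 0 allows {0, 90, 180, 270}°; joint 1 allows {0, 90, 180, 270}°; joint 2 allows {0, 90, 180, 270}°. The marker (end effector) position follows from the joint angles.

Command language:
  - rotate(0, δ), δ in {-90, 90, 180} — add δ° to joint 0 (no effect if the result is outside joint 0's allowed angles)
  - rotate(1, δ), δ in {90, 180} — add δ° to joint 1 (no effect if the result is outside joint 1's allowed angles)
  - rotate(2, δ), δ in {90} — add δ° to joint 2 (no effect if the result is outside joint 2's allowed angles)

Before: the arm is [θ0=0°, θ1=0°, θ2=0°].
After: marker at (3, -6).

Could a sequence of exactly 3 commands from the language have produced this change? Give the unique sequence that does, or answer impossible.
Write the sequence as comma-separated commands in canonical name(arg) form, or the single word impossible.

initial: [θ0=0°, θ1=0°, θ2=0°]
t=1 rotate(1, 90) ⇒ [θ0=0°, θ1=90°, θ2=0°]
t=2 rotate(1, 90) ⇒ [θ0=0°, θ1=180°, θ2=0°]
t=3 rotate(1, 90) ⇒ [θ0=0°, θ1=270°, θ2=0°]
no other 3-command option fits: unique.

rotate(1, 90), rotate(1, 90), rotate(1, 90)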